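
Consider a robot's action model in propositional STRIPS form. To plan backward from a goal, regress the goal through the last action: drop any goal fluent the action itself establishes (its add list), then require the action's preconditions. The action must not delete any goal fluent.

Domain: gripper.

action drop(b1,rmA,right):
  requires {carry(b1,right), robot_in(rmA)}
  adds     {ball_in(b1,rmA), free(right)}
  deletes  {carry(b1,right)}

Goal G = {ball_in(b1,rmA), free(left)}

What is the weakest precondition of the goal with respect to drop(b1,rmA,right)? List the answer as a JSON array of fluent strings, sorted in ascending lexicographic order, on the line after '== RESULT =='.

Regress:
  G ∩ del = {}  (empty — regression defined)
  G \ add = {ball_in(b1,rmA), free(left)} \ {ball_in(b1,rmA), free(right)} = {free(left)}
  ∪ pre   = {free(left)} ∪ {carry(b1,right), robot_in(rmA)}
          = {carry(b1,right), free(left), robot_in(rmA)}

== RESULT ==
["carry(b1,right)", "free(left)", "robot_in(rmA)"]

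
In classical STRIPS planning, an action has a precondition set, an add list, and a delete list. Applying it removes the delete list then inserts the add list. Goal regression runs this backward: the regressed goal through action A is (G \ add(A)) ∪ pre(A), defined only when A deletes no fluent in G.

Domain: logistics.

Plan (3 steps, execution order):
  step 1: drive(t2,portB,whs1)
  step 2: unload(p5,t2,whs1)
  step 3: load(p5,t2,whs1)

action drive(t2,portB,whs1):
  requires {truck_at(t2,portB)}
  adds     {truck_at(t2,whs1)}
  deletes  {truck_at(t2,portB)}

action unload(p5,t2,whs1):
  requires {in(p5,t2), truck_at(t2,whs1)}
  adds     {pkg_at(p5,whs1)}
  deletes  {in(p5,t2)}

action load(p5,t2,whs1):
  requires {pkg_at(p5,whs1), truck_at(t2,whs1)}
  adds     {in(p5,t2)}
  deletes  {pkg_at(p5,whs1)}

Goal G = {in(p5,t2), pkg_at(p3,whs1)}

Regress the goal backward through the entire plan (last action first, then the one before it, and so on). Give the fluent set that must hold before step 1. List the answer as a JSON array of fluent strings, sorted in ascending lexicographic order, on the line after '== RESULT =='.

Regress step by step:
  through step 3 (load(p5,t2,whs1)): drop {in(p5,t2)}, keep {pkg_at(p3,whs1)}, require {pkg_at(p5,whs1), truck_at(t2,whs1)}
    → {pkg_at(p3,whs1), pkg_at(p5,whs1), truck_at(t2,whs1)}
  through step 2 (unload(p5,t2,whs1)): drop {pkg_at(p5,whs1)}, keep {pkg_at(p3,whs1), truck_at(t2,whs1)}, require {in(p5,t2), truck_at(t2,whs1)}
    → {in(p5,t2), pkg_at(p3,whs1), truck_at(t2,whs1)}
  through step 1 (drive(t2,portB,whs1)): drop {truck_at(t2,whs1)}, keep {in(p5,t2), pkg_at(p3,whs1)}, require {truck_at(t2,portB)}
    → {in(p5,t2), pkg_at(p3,whs1), truck_at(t2,portB)}

== RESULT ==
["in(p5,t2)", "pkg_at(p3,whs1)", "truck_at(t2,portB)"]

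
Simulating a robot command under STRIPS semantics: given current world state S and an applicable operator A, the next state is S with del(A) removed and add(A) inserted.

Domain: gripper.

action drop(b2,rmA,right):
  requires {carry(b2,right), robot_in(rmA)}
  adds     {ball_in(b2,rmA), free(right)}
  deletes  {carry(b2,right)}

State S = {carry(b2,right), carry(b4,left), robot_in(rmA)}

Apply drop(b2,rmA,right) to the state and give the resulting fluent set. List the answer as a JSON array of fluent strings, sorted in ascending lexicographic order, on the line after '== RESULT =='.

Progress:
  pre ⊆ S: {carry(b2,right), robot_in(rmA)} ⊆ S  — applicable
  S \ del = {carry(b4,left), robot_in(rmA)}
  ∪ add   = {ball_in(b2,rmA), carry(b4,left), free(right), robot_in(rmA)}

== RESULT ==
["ball_in(b2,rmA)", "carry(b4,left)", "free(right)", "robot_in(rmA)"]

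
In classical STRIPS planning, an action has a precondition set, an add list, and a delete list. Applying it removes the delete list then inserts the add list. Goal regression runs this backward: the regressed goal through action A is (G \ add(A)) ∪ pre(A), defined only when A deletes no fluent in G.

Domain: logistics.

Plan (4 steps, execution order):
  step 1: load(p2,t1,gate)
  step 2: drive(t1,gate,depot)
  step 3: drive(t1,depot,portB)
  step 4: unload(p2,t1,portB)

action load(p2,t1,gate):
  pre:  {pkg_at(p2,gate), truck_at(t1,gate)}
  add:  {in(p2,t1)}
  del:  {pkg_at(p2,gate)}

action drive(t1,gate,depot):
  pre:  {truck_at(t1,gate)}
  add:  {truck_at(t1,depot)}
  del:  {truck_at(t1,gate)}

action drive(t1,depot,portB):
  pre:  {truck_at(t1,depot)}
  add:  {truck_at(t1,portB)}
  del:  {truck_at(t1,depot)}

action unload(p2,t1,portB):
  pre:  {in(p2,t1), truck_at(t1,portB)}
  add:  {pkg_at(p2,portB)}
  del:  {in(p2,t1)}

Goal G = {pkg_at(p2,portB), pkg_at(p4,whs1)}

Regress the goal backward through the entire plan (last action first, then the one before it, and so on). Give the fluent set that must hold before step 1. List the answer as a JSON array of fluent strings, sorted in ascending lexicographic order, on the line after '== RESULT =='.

Regress step by step:
  through step 4 (unload(p2,t1,portB)): drop {pkg_at(p2,portB)}, keep {pkg_at(p4,whs1)}, require {in(p2,t1), truck_at(t1,portB)}
    → {in(p2,t1), pkg_at(p4,whs1), truck_at(t1,portB)}
  through step 3 (drive(t1,depot,portB)): drop {truck_at(t1,portB)}, keep {in(p2,t1), pkg_at(p4,whs1)}, require {truck_at(t1,depot)}
    → {in(p2,t1), pkg_at(p4,whs1), truck_at(t1,depot)}
  through step 2 (drive(t1,gate,depot)): drop {truck_at(t1,depot)}, keep {in(p2,t1), pkg_at(p4,whs1)}, require {truck_at(t1,gate)}
    → {in(p2,t1), pkg_at(p4,whs1), truck_at(t1,gate)}
  through step 1 (load(p2,t1,gate)): drop {in(p2,t1)}, keep {pkg_at(p4,whs1), truck_at(t1,gate)}, require {pkg_at(p2,gate), truck_at(t1,gate)}
    → {pkg_at(p2,gate), pkg_at(p4,whs1), truck_at(t1,gate)}

== RESULT ==
["pkg_at(p2,gate)", "pkg_at(p4,whs1)", "truck_at(t1,gate)"]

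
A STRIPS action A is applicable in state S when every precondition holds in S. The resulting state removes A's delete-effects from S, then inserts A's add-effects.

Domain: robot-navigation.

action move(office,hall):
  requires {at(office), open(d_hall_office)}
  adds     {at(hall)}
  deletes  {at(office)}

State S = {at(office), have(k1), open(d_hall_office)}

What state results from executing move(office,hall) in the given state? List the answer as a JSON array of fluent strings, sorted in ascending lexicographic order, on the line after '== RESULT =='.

Compute (S \ del) ∪ add:
  pre ⊆ S: {at(office), open(d_hall_office)} ⊆ S  — applicable
  S \ del = {have(k1), open(d_hall_office)}
  ∪ add   = {at(hall), have(k1), open(d_hall_office)}

== RESULT ==
["at(hall)", "have(k1)", "open(d_hall_office)"]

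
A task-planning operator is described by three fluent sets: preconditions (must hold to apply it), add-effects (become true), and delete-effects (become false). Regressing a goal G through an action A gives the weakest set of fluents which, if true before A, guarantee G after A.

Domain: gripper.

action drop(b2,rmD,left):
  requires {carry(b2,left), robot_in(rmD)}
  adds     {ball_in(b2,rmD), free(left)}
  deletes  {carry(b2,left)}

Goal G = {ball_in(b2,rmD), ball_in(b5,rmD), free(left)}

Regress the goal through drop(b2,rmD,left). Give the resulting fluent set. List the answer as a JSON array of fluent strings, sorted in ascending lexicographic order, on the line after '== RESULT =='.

Regress:
  G ∩ del = {}  (empty — regression defined)
  G \ add = {ball_in(b2,rmD), ball_in(b5,rmD), free(left)} \ {ball_in(b2,rmD), free(left)} = {ball_in(b5,rmD)}
  ∪ pre   = {ball_in(b5,rmD)} ∪ {carry(b2,left), robot_in(rmD)}
          = {ball_in(b5,rmD), carry(b2,left), robot_in(rmD)}

== RESULT ==
["ball_in(b5,rmD)", "carry(b2,left)", "robot_in(rmD)"]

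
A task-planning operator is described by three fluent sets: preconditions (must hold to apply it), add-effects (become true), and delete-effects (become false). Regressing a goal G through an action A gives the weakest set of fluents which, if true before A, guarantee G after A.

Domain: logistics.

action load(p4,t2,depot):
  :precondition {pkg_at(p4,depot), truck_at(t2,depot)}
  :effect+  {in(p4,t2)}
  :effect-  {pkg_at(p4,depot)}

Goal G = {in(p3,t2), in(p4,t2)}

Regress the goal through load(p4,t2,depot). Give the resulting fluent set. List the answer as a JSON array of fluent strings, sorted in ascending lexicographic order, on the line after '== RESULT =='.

Regress:
  G ∩ del = {}  (empty — regression defined)
  G \ add = {in(p3,t2), in(p4,t2)} \ {in(p4,t2)} = {in(p3,t2)}
  ∪ pre   = {in(p3,t2)} ∪ {pkg_at(p4,depot), truck_at(t2,depot)}
          = {in(p3,t2), pkg_at(p4,depot), truck_at(t2,depot)}

== RESULT ==
["in(p3,t2)", "pkg_at(p4,depot)", "truck_at(t2,depot)"]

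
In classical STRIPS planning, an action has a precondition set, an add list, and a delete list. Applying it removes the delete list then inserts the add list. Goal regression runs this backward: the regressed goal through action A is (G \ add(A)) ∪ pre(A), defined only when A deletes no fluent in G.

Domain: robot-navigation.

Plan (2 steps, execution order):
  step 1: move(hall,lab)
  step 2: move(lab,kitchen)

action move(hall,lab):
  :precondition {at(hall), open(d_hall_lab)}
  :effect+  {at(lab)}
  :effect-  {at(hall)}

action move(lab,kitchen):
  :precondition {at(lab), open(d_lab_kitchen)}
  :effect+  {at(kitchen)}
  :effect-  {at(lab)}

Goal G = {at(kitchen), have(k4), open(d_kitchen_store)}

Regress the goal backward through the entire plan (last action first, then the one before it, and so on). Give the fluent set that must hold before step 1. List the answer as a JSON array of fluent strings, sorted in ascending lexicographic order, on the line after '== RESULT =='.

Regress step by step:
  through step 2 (move(lab,kitchen)): drop {at(kitchen)}, keep {have(k4), open(d_kitchen_store)}, require {at(lab), open(d_lab_kitchen)}
    → {at(lab), have(k4), open(d_kitchen_store), open(d_lab_kitchen)}
  through step 1 (move(hall,lab)): drop {at(lab)}, keep {have(k4), open(d_kitchen_store), open(d_lab_kitchen)}, require {at(hall), open(d_hall_lab)}
    → {at(hall), have(k4), open(d_hall_lab), open(d_kitchen_store), open(d_lab_kitchen)}

== RESULT ==
["at(hall)", "have(k4)", "open(d_hall_lab)", "open(d_kitchen_store)", "open(d_lab_kitchen)"]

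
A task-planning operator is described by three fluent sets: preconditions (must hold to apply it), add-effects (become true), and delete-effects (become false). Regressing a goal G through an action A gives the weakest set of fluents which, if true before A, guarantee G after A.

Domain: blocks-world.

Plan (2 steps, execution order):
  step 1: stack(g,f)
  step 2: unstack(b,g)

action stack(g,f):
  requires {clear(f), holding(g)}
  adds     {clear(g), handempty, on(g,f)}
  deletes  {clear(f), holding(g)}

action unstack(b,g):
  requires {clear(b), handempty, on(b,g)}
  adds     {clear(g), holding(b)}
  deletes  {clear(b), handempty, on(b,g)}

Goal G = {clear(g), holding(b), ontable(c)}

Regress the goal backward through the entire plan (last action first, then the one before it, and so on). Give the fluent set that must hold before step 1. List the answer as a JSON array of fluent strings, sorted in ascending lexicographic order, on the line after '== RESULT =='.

Work backward from the goal:
  through step 2 (unstack(b,g)): drop {clear(g), holding(b)}, keep {ontable(c)}, require {clear(b), handempty, on(b,g)}
    → {clear(b), handempty, on(b,g), ontable(c)}
  through step 1 (stack(g,f)): drop {handempty}, keep {clear(b), on(b,g), ontable(c)}, require {clear(f), holding(g)}
    → {clear(b), clear(f), holding(g), on(b,g), ontable(c)}

== RESULT ==
["clear(b)", "clear(f)", "holding(g)", "on(b,g)", "ontable(c)"]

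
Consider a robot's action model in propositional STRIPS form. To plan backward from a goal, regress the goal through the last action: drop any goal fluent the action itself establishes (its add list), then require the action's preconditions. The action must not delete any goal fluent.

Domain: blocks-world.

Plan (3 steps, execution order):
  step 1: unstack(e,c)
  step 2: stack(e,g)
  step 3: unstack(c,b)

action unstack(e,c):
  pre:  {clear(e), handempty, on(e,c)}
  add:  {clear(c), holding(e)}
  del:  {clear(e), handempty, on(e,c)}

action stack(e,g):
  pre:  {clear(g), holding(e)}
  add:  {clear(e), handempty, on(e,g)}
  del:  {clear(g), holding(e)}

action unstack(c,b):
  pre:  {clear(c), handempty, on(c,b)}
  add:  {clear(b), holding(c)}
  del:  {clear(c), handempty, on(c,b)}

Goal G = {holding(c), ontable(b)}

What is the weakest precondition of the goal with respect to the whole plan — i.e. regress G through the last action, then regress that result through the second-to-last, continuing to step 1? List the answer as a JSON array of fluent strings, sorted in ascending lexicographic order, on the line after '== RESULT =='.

Regress step by step:
  through step 3 (unstack(c,b)): drop {holding(c)}, keep {ontable(b)}, require {clear(c), handempty, on(c,b)}
    → {clear(c), handempty, on(c,b), ontable(b)}
  through step 2 (stack(e,g)): drop {handempty}, keep {clear(c), on(c,b), ontable(b)}, require {clear(g), holding(e)}
    → {clear(c), clear(g), holding(e), on(c,b), ontable(b)}
  through step 1 (unstack(e,c)): drop {clear(c), holding(e)}, keep {clear(g), on(c,b), ontable(b)}, require {clear(e), handempty, on(e,c)}
    → {clear(e), clear(g), handempty, on(c,b), on(e,c), ontable(b)}

== RESULT ==
["clear(e)", "clear(g)", "handempty", "on(c,b)", "on(e,c)", "ontable(b)"]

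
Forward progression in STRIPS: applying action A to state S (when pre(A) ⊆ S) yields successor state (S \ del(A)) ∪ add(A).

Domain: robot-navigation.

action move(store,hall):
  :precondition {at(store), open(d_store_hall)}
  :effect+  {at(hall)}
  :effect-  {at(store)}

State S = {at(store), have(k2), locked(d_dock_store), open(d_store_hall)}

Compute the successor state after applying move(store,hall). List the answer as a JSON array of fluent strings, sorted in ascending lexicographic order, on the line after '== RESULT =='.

Compute (S \ del) ∪ add:
  pre ⊆ S: {at(store), open(d_store_hall)} ⊆ S  — applicable
  S \ del = {have(k2), locked(d_dock_store), open(d_store_hall)}
  ∪ add   = {at(hall), have(k2), locked(d_dock_store), open(d_store_hall)}

== RESULT ==
["at(hall)", "have(k2)", "locked(d_dock_store)", "open(d_store_hall)"]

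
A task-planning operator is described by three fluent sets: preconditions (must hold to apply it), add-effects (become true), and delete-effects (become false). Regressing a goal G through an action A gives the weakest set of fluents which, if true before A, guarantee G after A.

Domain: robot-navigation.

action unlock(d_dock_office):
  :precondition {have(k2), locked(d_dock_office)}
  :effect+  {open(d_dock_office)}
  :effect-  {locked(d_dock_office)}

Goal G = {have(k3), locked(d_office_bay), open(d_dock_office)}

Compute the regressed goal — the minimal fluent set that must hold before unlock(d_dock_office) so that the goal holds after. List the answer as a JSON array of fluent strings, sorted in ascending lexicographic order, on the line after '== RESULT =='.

Compute (G \ add) ∪ pre:
  G ∩ del = {}  (empty — regression defined)
  G \ add = {have(k3), locked(d_office_bay), open(d_dock_office)} \ {open(d_dock_office)} = {have(k3), locked(d_office_bay)}
  ∪ pre   = {have(k3), locked(d_office_bay)} ∪ {have(k2), locked(d_dock_office)}
          = {have(k2), have(k3), locked(d_dock_office), locked(d_office_bay)}

== RESULT ==
["have(k2)", "have(k3)", "locked(d_dock_office)", "locked(d_office_bay)"]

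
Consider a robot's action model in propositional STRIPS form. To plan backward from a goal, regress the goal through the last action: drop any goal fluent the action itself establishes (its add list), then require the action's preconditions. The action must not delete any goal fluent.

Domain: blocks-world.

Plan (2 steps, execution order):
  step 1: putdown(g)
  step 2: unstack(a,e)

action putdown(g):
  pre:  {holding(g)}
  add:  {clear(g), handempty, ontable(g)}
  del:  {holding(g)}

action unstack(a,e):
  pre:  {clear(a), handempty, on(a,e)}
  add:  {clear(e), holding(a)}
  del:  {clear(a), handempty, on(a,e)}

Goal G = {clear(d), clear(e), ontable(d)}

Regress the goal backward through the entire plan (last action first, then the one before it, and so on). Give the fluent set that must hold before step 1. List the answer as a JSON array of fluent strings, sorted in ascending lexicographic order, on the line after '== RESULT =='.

Regress step by step:
  through step 2 (unstack(a,e)): drop {clear(e)}, keep {clear(d), ontable(d)}, require {clear(a), handempty, on(a,e)}
    → {clear(a), clear(d), handempty, on(a,e), ontable(d)}
  through step 1 (putdown(g)): drop {handempty}, keep {clear(a), clear(d), on(a,e), ontable(d)}, require {holding(g)}
    → {clear(a), clear(d), holding(g), on(a,e), ontable(d)}

== RESULT ==
["clear(a)", "clear(d)", "holding(g)", "on(a,e)", "ontable(d)"]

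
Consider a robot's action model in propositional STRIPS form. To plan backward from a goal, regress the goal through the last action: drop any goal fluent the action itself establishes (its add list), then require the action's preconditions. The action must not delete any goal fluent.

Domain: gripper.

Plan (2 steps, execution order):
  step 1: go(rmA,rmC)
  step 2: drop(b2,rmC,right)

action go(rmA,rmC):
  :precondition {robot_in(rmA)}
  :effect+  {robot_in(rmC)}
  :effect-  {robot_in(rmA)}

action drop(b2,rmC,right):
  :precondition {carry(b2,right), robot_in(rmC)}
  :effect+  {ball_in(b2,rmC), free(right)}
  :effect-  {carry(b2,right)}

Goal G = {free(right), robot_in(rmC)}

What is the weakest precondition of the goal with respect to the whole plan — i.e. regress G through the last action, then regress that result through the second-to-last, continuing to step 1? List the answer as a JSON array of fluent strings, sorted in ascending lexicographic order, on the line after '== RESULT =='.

Regress step by step:
  through step 2 (drop(b2,rmC,right)): drop {free(right)}, keep {robot_in(rmC)}, require {carry(b2,right), robot_in(rmC)}
    → {carry(b2,right), robot_in(rmC)}
  through step 1 (go(rmA,rmC)): drop {robot_in(rmC)}, keep {carry(b2,right)}, require {robot_in(rmA)}
    → {carry(b2,right), robot_in(rmA)}

== RESULT ==
["carry(b2,right)", "robot_in(rmA)"]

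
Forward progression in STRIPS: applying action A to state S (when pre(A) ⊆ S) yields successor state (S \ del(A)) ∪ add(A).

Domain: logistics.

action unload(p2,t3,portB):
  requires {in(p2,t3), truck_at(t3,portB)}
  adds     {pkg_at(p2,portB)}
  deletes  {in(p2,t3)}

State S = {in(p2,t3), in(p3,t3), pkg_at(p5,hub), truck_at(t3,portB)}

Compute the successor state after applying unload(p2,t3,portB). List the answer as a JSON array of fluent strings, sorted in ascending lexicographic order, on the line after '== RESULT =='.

Compute (S \ del) ∪ add:
  pre ⊆ S: {in(p2,t3), truck_at(t3,portB)} ⊆ S  — applicable
  S \ del = {in(p3,t3), pkg_at(p5,hub), truck_at(t3,portB)}
  ∪ add   = {in(p3,t3), pkg_at(p2,portB), pkg_at(p5,hub), truck_at(t3,portB)}

== RESULT ==
["in(p3,t3)", "pkg_at(p2,portB)", "pkg_at(p5,hub)", "truck_at(t3,portB)"]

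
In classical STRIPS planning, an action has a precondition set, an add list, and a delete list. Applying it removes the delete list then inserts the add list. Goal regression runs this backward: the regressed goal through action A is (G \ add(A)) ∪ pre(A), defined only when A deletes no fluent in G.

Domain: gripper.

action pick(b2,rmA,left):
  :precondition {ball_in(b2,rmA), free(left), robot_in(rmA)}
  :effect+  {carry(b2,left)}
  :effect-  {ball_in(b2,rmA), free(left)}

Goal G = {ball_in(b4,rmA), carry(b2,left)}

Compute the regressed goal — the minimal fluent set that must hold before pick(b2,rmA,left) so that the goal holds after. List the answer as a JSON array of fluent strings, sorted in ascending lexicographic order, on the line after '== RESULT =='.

Regress:
  G ∩ del = {}  (empty — regression defined)
  G \ add = {ball_in(b4,rmA), carry(b2,left)} \ {carry(b2,left)} = {ball_in(b4,rmA)}
  ∪ pre   = {ball_in(b4,rmA)} ∪ {ball_in(b2,rmA), free(left), robot_in(rmA)}
          = {ball_in(b2,rmA), ball_in(b4,rmA), free(left), robot_in(rmA)}

== RESULT ==
["ball_in(b2,rmA)", "ball_in(b4,rmA)", "free(left)", "robot_in(rmA)"]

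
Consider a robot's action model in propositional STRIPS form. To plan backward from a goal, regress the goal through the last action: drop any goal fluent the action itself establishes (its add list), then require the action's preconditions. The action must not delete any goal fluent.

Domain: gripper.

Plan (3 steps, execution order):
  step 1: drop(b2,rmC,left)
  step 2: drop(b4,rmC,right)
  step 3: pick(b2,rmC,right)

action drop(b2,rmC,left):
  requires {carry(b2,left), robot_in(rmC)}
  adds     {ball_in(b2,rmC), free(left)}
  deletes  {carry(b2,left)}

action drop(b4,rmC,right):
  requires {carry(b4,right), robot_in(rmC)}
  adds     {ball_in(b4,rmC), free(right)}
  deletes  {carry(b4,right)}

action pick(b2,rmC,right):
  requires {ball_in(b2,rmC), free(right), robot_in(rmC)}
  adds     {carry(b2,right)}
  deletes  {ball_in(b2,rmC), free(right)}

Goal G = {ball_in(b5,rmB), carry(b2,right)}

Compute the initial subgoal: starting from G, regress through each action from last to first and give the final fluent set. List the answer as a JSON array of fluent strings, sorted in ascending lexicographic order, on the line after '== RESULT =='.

Regress step by step:
  through step 3 (pick(b2,rmC,right)): drop {carry(b2,right)}, keep {ball_in(b5,rmB)}, require {ball_in(b2,rmC), free(right), robot_in(rmC)}
    → {ball_in(b2,rmC), ball_in(b5,rmB), free(right), robot_in(rmC)}
  through step 2 (drop(b4,rmC,right)): drop {free(right)}, keep {ball_in(b2,rmC), ball_in(b5,rmB), robot_in(rmC)}, require {carry(b4,right), robot_in(rmC)}
    → {ball_in(b2,rmC), ball_in(b5,rmB), carry(b4,right), robot_in(rmC)}
  through step 1 (drop(b2,rmC,left)): drop {ball_in(b2,rmC)}, keep {ball_in(b5,rmB), carry(b4,right), robot_in(rmC)}, require {carry(b2,left), robot_in(rmC)}
    → {ball_in(b5,rmB), carry(b2,left), carry(b4,right), robot_in(rmC)}

== RESULT ==
["ball_in(b5,rmB)", "carry(b2,left)", "carry(b4,right)", "robot_in(rmC)"]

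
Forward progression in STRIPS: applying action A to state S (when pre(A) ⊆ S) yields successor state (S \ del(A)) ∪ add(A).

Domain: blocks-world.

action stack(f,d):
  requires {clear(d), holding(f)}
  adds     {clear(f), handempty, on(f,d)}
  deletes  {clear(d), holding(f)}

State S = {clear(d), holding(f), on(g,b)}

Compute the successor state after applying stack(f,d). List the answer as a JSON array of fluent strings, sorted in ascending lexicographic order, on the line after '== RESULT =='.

Compute (S \ del) ∪ add:
  pre ⊆ S: {clear(d), holding(f)} ⊆ S  — applicable
  S \ del = {on(g,b)}
  ∪ add   = {clear(f), handempty, on(f,d), on(g,b)}

== RESULT ==
["clear(f)", "handempty", "on(f,d)", "on(g,b)"]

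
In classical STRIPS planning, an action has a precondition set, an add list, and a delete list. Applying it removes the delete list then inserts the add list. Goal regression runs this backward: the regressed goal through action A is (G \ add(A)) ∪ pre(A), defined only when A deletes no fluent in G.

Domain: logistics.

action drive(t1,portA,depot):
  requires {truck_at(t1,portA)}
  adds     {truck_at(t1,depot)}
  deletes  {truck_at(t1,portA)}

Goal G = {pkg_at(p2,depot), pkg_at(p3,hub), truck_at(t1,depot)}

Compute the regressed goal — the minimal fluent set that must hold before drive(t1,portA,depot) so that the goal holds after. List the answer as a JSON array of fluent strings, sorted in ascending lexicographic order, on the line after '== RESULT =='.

Compute (G \ add) ∪ pre:
  G ∩ del = {}  (empty — regression defined)
  G \ add = {pkg_at(p2,depot), pkg_at(p3,hub), truck_at(t1,depot)} \ {truck_at(t1,depot)} = {pkg_at(p2,depot), pkg_at(p3,hub)}
  ∪ pre   = {pkg_at(p2,depot), pkg_at(p3,hub)} ∪ {truck_at(t1,portA)}
          = {pkg_at(p2,depot), pkg_at(p3,hub), truck_at(t1,portA)}

== RESULT ==
["pkg_at(p2,depot)", "pkg_at(p3,hub)", "truck_at(t1,portA)"]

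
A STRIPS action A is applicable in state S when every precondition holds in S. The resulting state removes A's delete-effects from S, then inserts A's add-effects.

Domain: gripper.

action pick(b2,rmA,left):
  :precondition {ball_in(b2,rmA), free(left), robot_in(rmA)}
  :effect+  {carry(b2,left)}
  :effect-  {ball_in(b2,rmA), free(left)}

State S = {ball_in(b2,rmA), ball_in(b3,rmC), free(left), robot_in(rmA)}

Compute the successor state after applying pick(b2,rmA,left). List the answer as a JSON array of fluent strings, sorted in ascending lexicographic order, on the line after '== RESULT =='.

Compute (S \ del) ∪ add:
  pre ⊆ S: {ball_in(b2,rmA), free(left), robot_in(rmA)} ⊆ S  — applicable
  S \ del = {ball_in(b3,rmC), robot_in(rmA)}
  ∪ add   = {ball_in(b3,rmC), carry(b2,left), robot_in(rmA)}

== RESULT ==
["ball_in(b3,rmC)", "carry(b2,left)", "robot_in(rmA)"]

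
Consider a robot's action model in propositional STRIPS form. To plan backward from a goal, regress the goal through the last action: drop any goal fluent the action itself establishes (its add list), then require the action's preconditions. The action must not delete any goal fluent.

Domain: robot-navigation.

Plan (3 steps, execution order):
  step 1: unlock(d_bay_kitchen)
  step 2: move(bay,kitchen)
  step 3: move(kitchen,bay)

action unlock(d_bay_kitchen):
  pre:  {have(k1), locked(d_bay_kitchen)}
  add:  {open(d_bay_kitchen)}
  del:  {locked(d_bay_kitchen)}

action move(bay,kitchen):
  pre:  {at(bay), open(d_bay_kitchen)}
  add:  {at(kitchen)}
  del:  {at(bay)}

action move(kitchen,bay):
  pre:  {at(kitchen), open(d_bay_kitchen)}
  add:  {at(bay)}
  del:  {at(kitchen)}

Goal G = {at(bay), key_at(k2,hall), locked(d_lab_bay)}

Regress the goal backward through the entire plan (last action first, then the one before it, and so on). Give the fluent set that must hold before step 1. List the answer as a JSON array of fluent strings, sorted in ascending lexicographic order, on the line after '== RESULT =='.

Regress step by step:
  through step 3 (move(kitchen,bay)): drop {at(bay)}, keep {key_at(k2,hall), locked(d_lab_bay)}, require {at(kitchen), open(d_bay_kitchen)}
    → {at(kitchen), key_at(k2,hall), locked(d_lab_bay), open(d_bay_kitchen)}
  through step 2 (move(bay,kitchen)): drop {at(kitchen)}, keep {key_at(k2,hall), locked(d_lab_bay), open(d_bay_kitchen)}, require {at(bay), open(d_bay_kitchen)}
    → {at(bay), key_at(k2,hall), locked(d_lab_bay), open(d_bay_kitchen)}
  through step 1 (unlock(d_bay_kitchen)): drop {open(d_bay_kitchen)}, keep {at(bay), key_at(k2,hall), locked(d_lab_bay)}, require {have(k1), locked(d_bay_kitchen)}
    → {at(bay), have(k1), key_at(k2,hall), locked(d_bay_kitchen), locked(d_lab_bay)}

== RESULT ==
["at(bay)", "have(k1)", "key_at(k2,hall)", "locked(d_bay_kitchen)", "locked(d_lab_bay)"]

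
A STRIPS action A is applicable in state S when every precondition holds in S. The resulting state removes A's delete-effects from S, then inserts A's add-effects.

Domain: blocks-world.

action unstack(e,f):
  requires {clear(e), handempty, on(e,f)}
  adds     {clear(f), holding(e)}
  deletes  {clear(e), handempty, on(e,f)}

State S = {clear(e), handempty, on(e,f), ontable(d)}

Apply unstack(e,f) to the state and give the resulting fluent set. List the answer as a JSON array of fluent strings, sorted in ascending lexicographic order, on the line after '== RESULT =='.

Compute (S \ del) ∪ add:
  pre ⊆ S: {clear(e), handempty, on(e,f)} ⊆ S  — applicable
  S \ del = {ontable(d)}
  ∪ add   = {clear(f), holding(e), ontable(d)}

== RESULT ==
["clear(f)", "holding(e)", "ontable(d)"]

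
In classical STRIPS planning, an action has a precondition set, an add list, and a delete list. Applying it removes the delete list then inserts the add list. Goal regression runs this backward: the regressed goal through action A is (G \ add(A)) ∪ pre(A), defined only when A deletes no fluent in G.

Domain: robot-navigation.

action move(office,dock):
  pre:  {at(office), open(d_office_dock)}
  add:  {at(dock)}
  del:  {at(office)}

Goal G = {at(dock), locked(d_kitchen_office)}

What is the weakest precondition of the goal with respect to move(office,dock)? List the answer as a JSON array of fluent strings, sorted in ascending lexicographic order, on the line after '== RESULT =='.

Compute (G \ add) ∪ pre:
  G ∩ del = {}  (empty — regression defined)
  G \ add = {at(dock), locked(d_kitchen_office)} \ {at(dock)} = {locked(d_kitchen_office)}
  ∪ pre   = {locked(d_kitchen_office)} ∪ {at(office), open(d_office_dock)}
          = {at(office), locked(d_kitchen_office), open(d_office_dock)}

== RESULT ==
["at(office)", "locked(d_kitchen_office)", "open(d_office_dock)"]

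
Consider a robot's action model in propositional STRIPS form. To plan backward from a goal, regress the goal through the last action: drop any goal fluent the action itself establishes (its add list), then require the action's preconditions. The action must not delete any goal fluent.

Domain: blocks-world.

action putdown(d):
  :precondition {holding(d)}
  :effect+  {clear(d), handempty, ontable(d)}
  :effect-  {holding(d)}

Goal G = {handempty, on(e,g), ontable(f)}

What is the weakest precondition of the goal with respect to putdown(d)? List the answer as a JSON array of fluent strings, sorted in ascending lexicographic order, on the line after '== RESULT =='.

Compute (G \ add) ∪ pre:
  G ∩ del = {}  (empty — regression defined)
  G \ add = {handempty, on(e,g), ontable(f)} \ {clear(d), handempty, ontable(d)} = {on(e,g), ontable(f)}
  ∪ pre   = {on(e,g), ontable(f)} ∪ {holding(d)}
          = {holding(d), on(e,g), ontable(f)}

== RESULT ==
["holding(d)", "on(e,g)", "ontable(f)"]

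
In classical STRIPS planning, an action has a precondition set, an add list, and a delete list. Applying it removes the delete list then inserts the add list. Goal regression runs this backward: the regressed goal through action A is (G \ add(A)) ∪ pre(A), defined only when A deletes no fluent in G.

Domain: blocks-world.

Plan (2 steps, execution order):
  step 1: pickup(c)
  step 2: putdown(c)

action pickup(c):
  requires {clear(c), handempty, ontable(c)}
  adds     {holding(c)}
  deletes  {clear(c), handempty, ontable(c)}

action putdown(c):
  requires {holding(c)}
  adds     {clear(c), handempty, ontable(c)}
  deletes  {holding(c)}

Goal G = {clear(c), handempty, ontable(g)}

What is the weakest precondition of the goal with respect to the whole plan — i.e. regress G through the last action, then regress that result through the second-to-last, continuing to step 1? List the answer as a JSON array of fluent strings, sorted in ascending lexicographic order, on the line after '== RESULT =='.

Work backward from the goal:
  through step 2 (putdown(c)): drop {clear(c), handempty}, keep {ontable(g)}, require {holding(c)}
    → {holding(c), ontable(g)}
  through step 1 (pickup(c)): drop {holding(c)}, keep {ontable(g)}, require {clear(c), handempty, ontable(c)}
    → {clear(c), handempty, ontable(c), ontable(g)}

== RESULT ==
["clear(c)", "handempty", "ontable(c)", "ontable(g)"]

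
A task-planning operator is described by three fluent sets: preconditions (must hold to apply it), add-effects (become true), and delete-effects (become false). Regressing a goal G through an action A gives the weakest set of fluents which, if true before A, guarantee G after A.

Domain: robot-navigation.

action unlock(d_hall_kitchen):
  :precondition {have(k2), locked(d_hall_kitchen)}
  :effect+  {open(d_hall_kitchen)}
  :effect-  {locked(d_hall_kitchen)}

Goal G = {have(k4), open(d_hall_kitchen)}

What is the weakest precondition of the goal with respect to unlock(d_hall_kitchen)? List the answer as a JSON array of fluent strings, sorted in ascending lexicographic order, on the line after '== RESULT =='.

Compute (G \ add) ∪ pre:
  G ∩ del = {}  (empty — regression defined)
  G \ add = {have(k4), open(d_hall_kitchen)} \ {open(d_hall_kitchen)} = {have(k4)}
  ∪ pre   = {have(k4)} ∪ {have(k2), locked(d_hall_kitchen)}
          = {have(k2), have(k4), locked(d_hall_kitchen)}

== RESULT ==
["have(k2)", "have(k4)", "locked(d_hall_kitchen)"]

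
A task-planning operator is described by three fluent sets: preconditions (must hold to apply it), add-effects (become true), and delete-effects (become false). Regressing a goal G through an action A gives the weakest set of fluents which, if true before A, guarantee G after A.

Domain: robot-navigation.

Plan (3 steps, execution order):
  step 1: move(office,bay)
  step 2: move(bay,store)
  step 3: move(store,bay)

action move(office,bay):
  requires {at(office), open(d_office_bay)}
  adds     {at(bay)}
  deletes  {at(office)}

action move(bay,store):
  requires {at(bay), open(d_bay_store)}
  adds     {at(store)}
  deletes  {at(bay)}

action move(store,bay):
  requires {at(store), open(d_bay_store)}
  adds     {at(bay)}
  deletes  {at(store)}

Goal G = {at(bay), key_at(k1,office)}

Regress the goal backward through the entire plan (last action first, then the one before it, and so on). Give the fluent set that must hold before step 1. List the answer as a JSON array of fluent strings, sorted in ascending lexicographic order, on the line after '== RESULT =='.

Regress step by step:
  through step 3 (move(store,bay)): drop {at(bay)}, keep {key_at(k1,office)}, require {at(store), open(d_bay_store)}
    → {at(store), key_at(k1,office), open(d_bay_store)}
  through step 2 (move(bay,store)): drop {at(store)}, keep {key_at(k1,office), open(d_bay_store)}, require {at(bay), open(d_bay_store)}
    → {at(bay), key_at(k1,office), open(d_bay_store)}
  through step 1 (move(office,bay)): drop {at(bay)}, keep {key_at(k1,office), open(d_bay_store)}, require {at(office), open(d_office_bay)}
    → {at(office), key_at(k1,office), open(d_bay_store), open(d_office_bay)}

== RESULT ==
["at(office)", "key_at(k1,office)", "open(d_bay_store)", "open(d_office_bay)"]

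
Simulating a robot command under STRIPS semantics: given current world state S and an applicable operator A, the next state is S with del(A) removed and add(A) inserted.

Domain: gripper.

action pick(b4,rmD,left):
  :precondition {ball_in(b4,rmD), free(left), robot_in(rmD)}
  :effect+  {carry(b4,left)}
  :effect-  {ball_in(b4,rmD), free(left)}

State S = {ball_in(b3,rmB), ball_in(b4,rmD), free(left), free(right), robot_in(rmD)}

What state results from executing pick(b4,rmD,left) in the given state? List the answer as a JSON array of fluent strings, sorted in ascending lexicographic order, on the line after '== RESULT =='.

Progress:
  pre ⊆ S: {ball_in(b4,rmD), free(left), robot_in(rmD)} ⊆ S  — applicable
  S \ del = {ball_in(b3,rmB), free(right), robot_in(rmD)}
  ∪ add   = {ball_in(b3,rmB), carry(b4,left), free(right), robot_in(rmD)}

== RESULT ==
["ball_in(b3,rmB)", "carry(b4,left)", "free(right)", "robot_in(rmD)"]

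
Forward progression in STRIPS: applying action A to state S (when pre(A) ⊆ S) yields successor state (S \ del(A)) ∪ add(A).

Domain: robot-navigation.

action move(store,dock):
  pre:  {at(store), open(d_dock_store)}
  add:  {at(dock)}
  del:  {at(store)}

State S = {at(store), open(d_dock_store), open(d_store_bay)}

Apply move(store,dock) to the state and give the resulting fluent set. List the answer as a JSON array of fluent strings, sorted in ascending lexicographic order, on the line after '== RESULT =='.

Compute (S \ del) ∪ add:
  pre ⊆ S: {at(store), open(d_dock_store)} ⊆ S  — applicable
  S \ del = {open(d_dock_store), open(d_store_bay)}
  ∪ add   = {at(dock), open(d_dock_store), open(d_store_bay)}

== RESULT ==
["at(dock)", "open(d_dock_store)", "open(d_store_bay)"]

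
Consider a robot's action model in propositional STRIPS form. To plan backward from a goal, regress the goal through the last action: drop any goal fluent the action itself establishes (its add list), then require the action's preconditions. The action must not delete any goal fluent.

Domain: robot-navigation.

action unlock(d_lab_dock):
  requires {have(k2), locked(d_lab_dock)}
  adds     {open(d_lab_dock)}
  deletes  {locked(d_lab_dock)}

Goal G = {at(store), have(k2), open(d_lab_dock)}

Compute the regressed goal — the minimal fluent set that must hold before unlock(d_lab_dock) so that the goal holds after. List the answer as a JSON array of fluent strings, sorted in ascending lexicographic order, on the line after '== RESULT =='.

Regress:
  G ∩ del = {}  (empty — regression defined)
  G \ add = {at(store), have(k2), open(d_lab_dock)} \ {open(d_lab_dock)} = {at(store), have(k2)}
  ∪ pre   = {at(store), have(k2)} ∪ {have(k2), locked(d_lab_dock)}
          = {at(store), have(k2), locked(d_lab_dock)}

== RESULT ==
["at(store)", "have(k2)", "locked(d_lab_dock)"]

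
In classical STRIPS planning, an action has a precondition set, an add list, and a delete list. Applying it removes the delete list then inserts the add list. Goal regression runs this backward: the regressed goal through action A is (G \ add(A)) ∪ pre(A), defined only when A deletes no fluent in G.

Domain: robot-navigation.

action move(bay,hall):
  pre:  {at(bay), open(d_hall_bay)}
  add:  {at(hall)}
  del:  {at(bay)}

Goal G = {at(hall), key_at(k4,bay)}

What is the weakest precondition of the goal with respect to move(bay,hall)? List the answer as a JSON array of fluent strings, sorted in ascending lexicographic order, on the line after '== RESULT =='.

Regress:
  G ∩ del = {}  (empty — regression defined)
  G \ add = {at(hall), key_at(k4,bay)} \ {at(hall)} = {key_at(k4,bay)}
  ∪ pre   = {key_at(k4,bay)} ∪ {at(bay), open(d_hall_bay)}
          = {at(bay), key_at(k4,bay), open(d_hall_bay)}

== RESULT ==
["at(bay)", "key_at(k4,bay)", "open(d_hall_bay)"]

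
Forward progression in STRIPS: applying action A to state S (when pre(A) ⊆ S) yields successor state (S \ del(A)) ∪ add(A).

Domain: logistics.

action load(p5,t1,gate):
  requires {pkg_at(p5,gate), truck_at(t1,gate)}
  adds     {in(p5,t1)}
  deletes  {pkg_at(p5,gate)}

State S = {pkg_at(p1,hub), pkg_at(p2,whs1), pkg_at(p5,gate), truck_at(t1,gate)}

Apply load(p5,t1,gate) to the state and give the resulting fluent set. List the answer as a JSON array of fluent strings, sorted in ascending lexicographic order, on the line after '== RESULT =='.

Progress:
  pre ⊆ S: {pkg_at(p5,gate), truck_at(t1,gate)} ⊆ S  — applicable
  S \ del = {pkg_at(p1,hub), pkg_at(p2,whs1), truck_at(t1,gate)}
  ∪ add   = {in(p5,t1), pkg_at(p1,hub), pkg_at(p2,whs1), truck_at(t1,gate)}

== RESULT ==
["in(p5,t1)", "pkg_at(p1,hub)", "pkg_at(p2,whs1)", "truck_at(t1,gate)"]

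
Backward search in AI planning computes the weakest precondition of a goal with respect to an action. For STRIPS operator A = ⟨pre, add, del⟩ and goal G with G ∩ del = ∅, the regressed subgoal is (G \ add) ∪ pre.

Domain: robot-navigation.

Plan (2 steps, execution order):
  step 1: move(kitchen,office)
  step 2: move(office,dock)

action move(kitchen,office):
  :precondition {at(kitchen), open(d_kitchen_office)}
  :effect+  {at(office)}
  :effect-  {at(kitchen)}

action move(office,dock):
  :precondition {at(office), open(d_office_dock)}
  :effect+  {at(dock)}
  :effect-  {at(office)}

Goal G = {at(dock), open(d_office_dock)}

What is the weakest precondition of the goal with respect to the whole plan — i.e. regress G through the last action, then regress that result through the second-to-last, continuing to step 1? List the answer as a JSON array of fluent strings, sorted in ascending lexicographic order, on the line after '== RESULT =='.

Work backward from the goal:
  through step 2 (move(office,dock)): drop {at(dock)}, keep {open(d_office_dock)}, require {at(office), open(d_office_dock)}
    → {at(office), open(d_office_dock)}
  through step 1 (move(kitchen,office)): drop {at(office)}, keep {open(d_office_dock)}, require {at(kitchen), open(d_kitchen_office)}
    → {at(kitchen), open(d_kitchen_office), open(d_office_dock)}

== RESULT ==
["at(kitchen)", "open(d_kitchen_office)", "open(d_office_dock)"]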